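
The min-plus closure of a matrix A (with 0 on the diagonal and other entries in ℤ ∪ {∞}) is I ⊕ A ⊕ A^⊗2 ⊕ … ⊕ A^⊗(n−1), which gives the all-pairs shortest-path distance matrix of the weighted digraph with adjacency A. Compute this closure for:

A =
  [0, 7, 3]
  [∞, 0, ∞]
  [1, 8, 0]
Closure =
  [0, 7, 3]
  [∞, 0, ∞]
  [1, 8, 0]

This is the Floyd-Warshall all-pairs shortest-path computation. For each intermediate vertex k = 0, 1, …, 2, update dist[i][j] ← min(dist[i][j], dist[i][k] + dist[k][j]). The final matrix gives, for each (i, j), the minimum total weight of any directed path from i to j (possibly empty when i = j).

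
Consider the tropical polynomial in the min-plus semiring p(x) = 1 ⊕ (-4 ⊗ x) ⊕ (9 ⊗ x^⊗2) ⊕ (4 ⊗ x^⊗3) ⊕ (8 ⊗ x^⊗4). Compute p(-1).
p(-1) = -5

A tropical monomial a ⊗ x^⊗i evaluates to a + i · x. Evaluating each term at x = -1:
  Term 0 contributes 1 + 0 · -1 = 1
  Term 1 contributes -4 + 1 · -1 = -5
  Term 2 contributes 9 + 2 · -1 = 7
  Term 3 contributes 4 + 3 · -1 = 1
  Term 4 contributes 8 + 4 · -1 = 4
p(-1) = ⊕ of these = min[1, -5, 7, 1, 4] = -5.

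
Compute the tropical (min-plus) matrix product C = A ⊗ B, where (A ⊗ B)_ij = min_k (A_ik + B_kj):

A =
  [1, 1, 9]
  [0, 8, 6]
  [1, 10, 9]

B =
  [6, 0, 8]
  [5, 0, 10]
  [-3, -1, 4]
A ⊗ B =
  [6, 1, 9]
  [3, 0, 8]
  [6, 1, 9]

Apply the min-plus product entry-by-entry:
  C[0][0] = min over k of (A[0][0] + B[0][0] = 1 + 6 = 7, A[0][1] + B[1][0] = 1 + 5 = 6, A[0][2] + B[2][0] = 9 + -3 = 6) = 6 (attained at k = 1)
  C[0][1] = min over k of (A[0][0] + B[0][1] = 1 + 0 = 1, A[0][1] + B[1][1] = 1 + 0 = 1, A[0][2] + B[2][1] = 9 + -1 = 8) = 1 (attained at k = 0)
  C[0][2] = min over k of (A[0][0] + B[0][2] = 1 + 8 = 9, A[0][1] + B[1][2] = 1 + 10 = 11, A[0][2] + B[2][2] = 9 + 4 = 13) = 9 (attained at k = 0)
  C[1][0] = min over k of (A[1][0] + B[0][0] = 0 + 6 = 6, A[1][1] + B[1][0] = 8 + 5 = 13, A[1][2] + B[2][0] = 6 + -3 = 3) = 3 (attained at k = 2)
  C[1][1] = min over k of (A[1][0] + B[0][1] = 0 + 0 = 0, A[1][1] + B[1][1] = 8 + 0 = 8, A[1][2] + B[2][1] = 6 + -1 = 5) = 0 (attained at k = 0)
  C[1][2] = min over k of (A[1][0] + B[0][2] = 0 + 8 = 8, A[1][1] + B[1][2] = 8 + 10 = 18, A[1][2] + B[2][2] = 6 + 4 = 10) = 8 (attained at k = 0)
  C[2][0] = min over k of (A[2][0] + B[0][0] = 1 + 6 = 7, A[2][1] + B[1][0] = 10 + 5 = 15, A[2][2] + B[2][0] = 9 + -3 = 6) = 6 (attained at k = 2)
  C[2][1] = min over k of (A[2][0] + B[0][1] = 1 + 0 = 1, A[2][1] + B[1][1] = 10 + 0 = 10, A[2][2] + B[2][1] = 9 + -1 = 8) = 1 (attained at k = 0)
  C[2][2] = min over k of (A[2][0] + B[0][2] = 1 + 8 = 9, A[2][1] + B[1][2] = 10 + 10 = 20, A[2][2] + B[2][2] = 9 + 4 = 13) = 9 (attained at k = 0)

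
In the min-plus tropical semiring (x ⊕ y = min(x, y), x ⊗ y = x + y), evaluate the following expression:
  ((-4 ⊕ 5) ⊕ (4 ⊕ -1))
((-4 ⊕ 5) ⊕ (4 ⊕ -1)) = -4

Expand innermost to outermost. Recall ⊕ takes the minimum of its arguments and ⊗ takes their sum. Working out the expression ((-4 ⊕ 5) ⊕ (4 ⊕ -1)) gives -4.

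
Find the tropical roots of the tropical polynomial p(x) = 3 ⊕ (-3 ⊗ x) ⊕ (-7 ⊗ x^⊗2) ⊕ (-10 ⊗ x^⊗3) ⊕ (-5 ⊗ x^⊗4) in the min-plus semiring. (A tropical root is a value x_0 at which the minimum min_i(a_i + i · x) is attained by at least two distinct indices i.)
Roots: {-5, 3, 4, 6}

Each tropical root is a break point of the lower envelope of the lines y = a_i + i · x (there are 5 lines, with slopes 0, 1, ..., 4). Only the lines that attain the minimum somewhere contribute to roots; other lines are dominated. Here the surviving (envelope) indices are i = 4, i = 3, i = 2, i = 1, i = 0.
Intersections between consecutive envelope lines give the roots: for adjacent envelope indices i < j the intersection is x = (a_i − a_j) / (j − i). Reading off the sorted break points: {-5, 3, 4, 6}.
Verification: at each break x_0, at least two indices attain the minimum of min_i(a_i + i · x_0).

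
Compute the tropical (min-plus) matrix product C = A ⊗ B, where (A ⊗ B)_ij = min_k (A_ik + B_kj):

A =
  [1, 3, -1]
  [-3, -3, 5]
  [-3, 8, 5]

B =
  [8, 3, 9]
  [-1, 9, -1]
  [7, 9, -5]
A ⊗ B =
  [2, 4, -6]
  [-4, 0, -4]
  [5, 0, 0]

Apply the min-plus product entry-by-entry:
  C[0][0] = min over k of (A[0][0] + B[0][0] = 1 + 8 = 9, A[0][1] + B[1][0] = 3 + -1 = 2, A[0][2] + B[2][0] = -1 + 7 = 6) = 2 (attained at k = 1)
  C[0][1] = min over k of (A[0][0] + B[0][1] = 1 + 3 = 4, A[0][1] + B[1][1] = 3 + 9 = 12, A[0][2] + B[2][1] = -1 + 9 = 8) = 4 (attained at k = 0)
  C[0][2] = min over k of (A[0][0] + B[0][2] = 1 + 9 = 10, A[0][1] + B[1][2] = 3 + -1 = 2, A[0][2] + B[2][2] = -1 + -5 = -6) = -6 (attained at k = 2)
  C[1][0] = min over k of (A[1][0] + B[0][0] = -3 + 8 = 5, A[1][1] + B[1][0] = -3 + -1 = -4, A[1][2] + B[2][0] = 5 + 7 = 12) = -4 (attained at k = 1)
  C[1][1] = min over k of (A[1][0] + B[0][1] = -3 + 3 = 0, A[1][1] + B[1][1] = -3 + 9 = 6, A[1][2] + B[2][1] = 5 + 9 = 14) = 0 (attained at k = 0)
  C[1][2] = min over k of (A[1][0] + B[0][2] = -3 + 9 = 6, A[1][1] + B[1][2] = -3 + -1 = -4, A[1][2] + B[2][2] = 5 + -5 = 0) = -4 (attained at k = 1)
  C[2][0] = min over k of (A[2][0] + B[0][0] = -3 + 8 = 5, A[2][1] + B[1][0] = 8 + -1 = 7, A[2][2] + B[2][0] = 5 + 7 = 12) = 5 (attained at k = 0)
  C[2][1] = min over k of (A[2][0] + B[0][1] = -3 + 3 = 0, A[2][1] + B[1][1] = 8 + 9 = 17, A[2][2] + B[2][1] = 5 + 9 = 14) = 0 (attained at k = 0)
  C[2][2] = min over k of (A[2][0] + B[0][2] = -3 + 9 = 6, A[2][1] + B[1][2] = 8 + -1 = 7, A[2][2] + B[2][2] = 5 + -5 = 0) = 0 (attained at k = 2)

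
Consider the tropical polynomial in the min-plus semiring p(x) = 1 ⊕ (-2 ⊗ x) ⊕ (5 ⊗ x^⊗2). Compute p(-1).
p(-1) = -3

A tropical monomial a ⊗ x^⊗i evaluates to a + i · x. Evaluating each term at x = -1:
  Term 0 contributes 1 + 0 · -1 = 1
  Term 1 contributes -2 + 1 · -1 = -3
  Term 2 contributes 5 + 2 · -1 = 3
p(-1) = ⊕ of these = min[1, -3, 3] = -3.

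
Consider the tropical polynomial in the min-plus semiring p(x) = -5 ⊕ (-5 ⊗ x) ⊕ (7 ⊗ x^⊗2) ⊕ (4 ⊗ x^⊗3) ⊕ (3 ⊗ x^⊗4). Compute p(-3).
p(-3) = -9

A tropical monomial a ⊗ x^⊗i evaluates to a + i · x. Evaluating each term at x = -3:
  Term 0 contributes -5 + 0 · -3 = -5
  Term 1 contributes -5 + 1 · -3 = -8
  Term 2 contributes 7 + 2 · -3 = 1
  Term 3 contributes 4 + 3 · -3 = -5
  Term 4 contributes 3 + 4 · -3 = -9
p(-3) = ⊕ of these = min[-5, -8, 1, -5, -9] = -9.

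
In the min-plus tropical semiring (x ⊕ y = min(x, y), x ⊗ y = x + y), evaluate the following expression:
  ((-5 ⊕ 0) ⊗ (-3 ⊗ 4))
((-5 ⊕ 0) ⊗ (-3 ⊗ 4)) = -4

Expand innermost to outermost. Recall ⊕ takes the minimum of its arguments and ⊗ takes their sum. Working out the expression ((-5 ⊕ 0) ⊗ (-3 ⊗ 4)) gives -4.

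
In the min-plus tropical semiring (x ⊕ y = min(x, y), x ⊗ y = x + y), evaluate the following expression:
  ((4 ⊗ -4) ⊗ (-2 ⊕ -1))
((4 ⊗ -4) ⊗ (-2 ⊕ -1)) = -2

Expand innermost to outermost. Recall ⊕ takes the minimum of its arguments and ⊗ takes their sum. Working out the expression ((4 ⊗ -4) ⊗ (-2 ⊕ -1)) gives -2.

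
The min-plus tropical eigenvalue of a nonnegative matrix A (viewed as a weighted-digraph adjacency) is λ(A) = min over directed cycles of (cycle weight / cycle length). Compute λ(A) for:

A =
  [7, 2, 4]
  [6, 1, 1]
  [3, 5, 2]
λ(A) = 1

Enumerate directed cycles and compute their means (weight / length). Sample:
  cycle 0 → 0: weight = 7, length = 1, mean = 7/1 ≈ 7.000
  cycle 1 → 1: weight = 1, length = 1, mean = 1/1 ≈ 1.000
  cycle 2 → 2: weight = 2, length = 1, mean = 2/1 ≈ 2.000
  cycle 0 → 1 → 0: weight = 8, length = 2, mean = 8/2 ≈ 4.000
  cycle 0 → 2 → 0: weight = 7, length = 2, mean = 7/2 ≈ 3.500
  cycle 1 → 0 → 1: weight = 8, length = 2, mean = 8/2 ≈ 4.000
Minimum mean = 1.000, attained e.g. along the cycle 1 → 1 with weight 1 and length 1. So λ(A) = 1/1 = 1.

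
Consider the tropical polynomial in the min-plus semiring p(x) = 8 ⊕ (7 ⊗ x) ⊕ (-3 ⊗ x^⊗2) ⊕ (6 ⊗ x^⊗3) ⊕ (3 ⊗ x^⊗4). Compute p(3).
p(3) = 3

A tropical monomial a ⊗ x^⊗i evaluates to a + i · x. Evaluating each term at x = 3:
  Term 0 contributes 8 + 0 · 3 = 8
  Term 1 contributes 7 + 1 · 3 = 10
  Term 2 contributes -3 + 2 · 3 = 3
  Term 3 contributes 6 + 3 · 3 = 15
  Term 4 contributes 3 + 4 · 3 = 15
p(3) = ⊕ of these = min[8, 10, 3, 15, 15] = 3.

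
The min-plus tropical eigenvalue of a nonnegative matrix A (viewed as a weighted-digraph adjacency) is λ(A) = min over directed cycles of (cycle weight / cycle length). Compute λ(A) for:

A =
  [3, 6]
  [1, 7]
λ(A) = 3

Enumerate directed cycles and compute their means (weight / length). Sample:
  cycle 0 → 0: weight = 3, length = 1, mean = 3/1 ≈ 3.000
  cycle 1 → 1: weight = 7, length = 1, mean = 7/1 ≈ 7.000
  cycle 0 → 1 → 0: weight = 7, length = 2, mean = 7/2 ≈ 3.500
  cycle 1 → 0 → 1: weight = 7, length = 2, mean = 7/2 ≈ 3.500
Minimum mean = 3.000, attained e.g. along the cycle 0 → 0 with weight 3 and length 1. So λ(A) = 3/1 = 3.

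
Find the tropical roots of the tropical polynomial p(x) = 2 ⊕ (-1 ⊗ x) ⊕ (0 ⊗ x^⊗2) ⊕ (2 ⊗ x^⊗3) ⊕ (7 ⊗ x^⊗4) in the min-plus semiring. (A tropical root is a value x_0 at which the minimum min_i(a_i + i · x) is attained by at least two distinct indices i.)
Roots: {-5, -2, -1, 3}

Each tropical root is a break point of the lower envelope of the lines y = a_i + i · x (there are 5 lines, with slopes 0, 1, ..., 4). Only the lines that attain the minimum somewhere contribute to roots; other lines are dominated. Here the surviving (envelope) indices are i = 4, i = 3, i = 2, i = 1, i = 0.
Intersections between consecutive envelope lines give the roots: for adjacent envelope indices i < j the intersection is x = (a_i − a_j) / (j − i). Reading off the sorted break points: {-5, -2, -1, 3}.
Verification: at each break x_0, at least two indices attain the minimum of min_i(a_i + i · x_0).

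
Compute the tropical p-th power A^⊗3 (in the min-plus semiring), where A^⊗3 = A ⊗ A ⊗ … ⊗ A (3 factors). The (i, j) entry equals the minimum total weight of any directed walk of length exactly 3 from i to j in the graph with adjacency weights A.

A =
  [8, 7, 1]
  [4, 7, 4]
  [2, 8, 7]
A^⊗3 =
  [10, 10, 4]
  [7, 13, 7]
  [5, 11, 10]

Each entry (A^⊗3)_ij equals the minimum over all length-3 walks i = v_0 → v_1 → … → v_3 = j of Σ_t A[v_t][v_{t+1}]. For example, for (i, j) = (0, 2) we minimise over 9 possible intermediate vertex sequences; the minimum is 4, attained along the walk 0 → 2 → 0 → 2.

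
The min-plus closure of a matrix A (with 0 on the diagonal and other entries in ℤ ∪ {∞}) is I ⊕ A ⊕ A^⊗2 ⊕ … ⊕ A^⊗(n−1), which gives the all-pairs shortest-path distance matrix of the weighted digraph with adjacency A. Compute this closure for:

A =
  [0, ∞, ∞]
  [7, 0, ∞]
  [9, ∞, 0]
Closure =
  [0, ∞, ∞]
  [7, 0, ∞]
  [9, ∞, 0]

This is the Floyd-Warshall all-pairs shortest-path computation. For each intermediate vertex k = 0, 1, …, 2, update dist[i][j] ← min(dist[i][j], dist[i][k] + dist[k][j]). The final matrix gives, for each (i, j), the minimum total weight of any directed path from i to j (possibly empty when i = j).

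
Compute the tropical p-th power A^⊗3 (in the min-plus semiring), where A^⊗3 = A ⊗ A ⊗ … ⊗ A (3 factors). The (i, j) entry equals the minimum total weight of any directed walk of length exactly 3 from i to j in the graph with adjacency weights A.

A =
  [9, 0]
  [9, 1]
A^⊗3 =
  [10, 2]
  [11, 3]

Each entry (A^⊗3)_ij equals the minimum over all length-3 walks i = v_0 → v_1 → … → v_3 = j of Σ_t A[v_t][v_{t+1}]. For example, for (i, j) = (0, 1) we minimise over 4 possible intermediate vertex sequences; the minimum is 2, attained along the walk 0 → 1 → 1 → 1.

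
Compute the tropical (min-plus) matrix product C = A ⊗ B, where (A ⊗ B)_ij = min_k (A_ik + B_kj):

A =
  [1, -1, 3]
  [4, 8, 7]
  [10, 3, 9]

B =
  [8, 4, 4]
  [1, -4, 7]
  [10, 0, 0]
A ⊗ B =
  [0, -5, 3]
  [9, 4, 7]
  [4, -1, 9]

Apply the min-plus product entry-by-entry:
  C[0][0] = min over k of (A[0][0] + B[0][0] = 1 + 8 = 9, A[0][1] + B[1][0] = -1 + 1 = 0, A[0][2] + B[2][0] = 3 + 10 = 13) = 0 (attained at k = 1)
  C[0][1] = min over k of (A[0][0] + B[0][1] = 1 + 4 = 5, A[0][1] + B[1][1] = -1 + -4 = -5, A[0][2] + B[2][1] = 3 + 0 = 3) = -5 (attained at k = 1)
  C[0][2] = min over k of (A[0][0] + B[0][2] = 1 + 4 = 5, A[0][1] + B[1][2] = -1 + 7 = 6, A[0][2] + B[2][2] = 3 + 0 = 3) = 3 (attained at k = 2)
  C[1][0] = min over k of (A[1][0] + B[0][0] = 4 + 8 = 12, A[1][1] + B[1][0] = 8 + 1 = 9, A[1][2] + B[2][0] = 7 + 10 = 17) = 9 (attained at k = 1)
  C[1][1] = min over k of (A[1][0] + B[0][1] = 4 + 4 = 8, A[1][1] + B[1][1] = 8 + -4 = 4, A[1][2] + B[2][1] = 7 + 0 = 7) = 4 (attained at k = 1)
  C[1][2] = min over k of (A[1][0] + B[0][2] = 4 + 4 = 8, A[1][1] + B[1][2] = 8 + 7 = 15, A[1][2] + B[2][2] = 7 + 0 = 7) = 7 (attained at k = 2)
  C[2][0] = min over k of (A[2][0] + B[0][0] = 10 + 8 = 18, A[2][1] + B[1][0] = 3 + 1 = 4, A[2][2] + B[2][0] = 9 + 10 = 19) = 4 (attained at k = 1)
  C[2][1] = min over k of (A[2][0] + B[0][1] = 10 + 4 = 14, A[2][1] + B[1][1] = 3 + -4 = -1, A[2][2] + B[2][1] = 9 + 0 = 9) = -1 (attained at k = 1)
  C[2][2] = min over k of (A[2][0] + B[0][2] = 10 + 4 = 14, A[2][1] + B[1][2] = 3 + 7 = 10, A[2][2] + B[2][2] = 9 + 0 = 9) = 9 (attained at k = 2)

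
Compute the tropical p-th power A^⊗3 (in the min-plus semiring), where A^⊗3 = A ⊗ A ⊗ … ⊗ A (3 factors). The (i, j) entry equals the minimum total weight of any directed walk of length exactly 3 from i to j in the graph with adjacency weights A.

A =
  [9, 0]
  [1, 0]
A^⊗3 =
  [1, 0]
  [1, 0]

Each entry (A^⊗3)_ij equals the minimum over all length-3 walks i = v_0 → v_1 → … → v_3 = j of Σ_t A[v_t][v_{t+1}]. For example, for (i, j) = (0, 1) we minimise over 4 possible intermediate vertex sequences; the minimum is 0, attained along the walk 0 → 1 → 1 → 1.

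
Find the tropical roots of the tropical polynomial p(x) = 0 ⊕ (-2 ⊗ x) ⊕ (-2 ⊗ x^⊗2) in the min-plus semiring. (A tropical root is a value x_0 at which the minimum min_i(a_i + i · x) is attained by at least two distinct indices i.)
Roots: {0, 2}

Each tropical root is a break point of the lower envelope of the lines y = a_i + i · x (there are 3 lines, with slopes 0, 1, ..., 2). Only the lines that attain the minimum somewhere contribute to roots; other lines are dominated. Here the surviving (envelope) indices are i = 2, i = 1, i = 0.
Intersections between consecutive envelope lines give the roots: for adjacent envelope indices i < j the intersection is x = (a_i − a_j) / (j − i). Reading off the sorted break points: {0, 2}.
Verification: at each break x_0, at least two indices attain the minimum of min_i(a_i + i · x_0).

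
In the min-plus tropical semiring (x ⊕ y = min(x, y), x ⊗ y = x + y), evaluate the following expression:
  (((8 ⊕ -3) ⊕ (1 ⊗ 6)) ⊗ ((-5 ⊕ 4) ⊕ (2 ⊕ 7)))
(((8 ⊕ -3) ⊕ (1 ⊗ 6)) ⊗ ((-5 ⊕ 4) ⊕ (2 ⊕ 7))) = -8

Expand innermost to outermost. Recall ⊕ takes the minimum of its arguments and ⊗ takes their sum. Working out the expression (((8 ⊕ -3) ⊕ (1 ⊗ 6)) ⊗ ((-5 ⊕ 4) ⊕ (2 ⊕ 7))) gives -8.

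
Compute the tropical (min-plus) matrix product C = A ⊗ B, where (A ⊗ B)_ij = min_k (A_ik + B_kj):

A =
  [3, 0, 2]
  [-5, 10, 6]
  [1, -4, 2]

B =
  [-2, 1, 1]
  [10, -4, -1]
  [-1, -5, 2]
A ⊗ B =
  [1, -4, -1]
  [-7, -4, -4]
  [-1, -8, -5]

Apply the min-plus product entry-by-entry:
  C[0][0] = min over k of (A[0][0] + B[0][0] = 3 + -2 = 1, A[0][1] + B[1][0] = 0 + 10 = 10, A[0][2] + B[2][0] = 2 + -1 = 1) = 1 (attained at k = 0)
  C[0][1] = min over k of (A[0][0] + B[0][1] = 3 + 1 = 4, A[0][1] + B[1][1] = 0 + -4 = -4, A[0][2] + B[2][1] = 2 + -5 = -3) = -4 (attained at k = 1)
  C[0][2] = min over k of (A[0][0] + B[0][2] = 3 + 1 = 4, A[0][1] + B[1][2] = 0 + -1 = -1, A[0][2] + B[2][2] = 2 + 2 = 4) = -1 (attained at k = 1)
  C[1][0] = min over k of (A[1][0] + B[0][0] = -5 + -2 = -7, A[1][1] + B[1][0] = 10 + 10 = 20, A[1][2] + B[2][0] = 6 + -1 = 5) = -7 (attained at k = 0)
  C[1][1] = min over k of (A[1][0] + B[0][1] = -5 + 1 = -4, A[1][1] + B[1][1] = 10 + -4 = 6, A[1][2] + B[2][1] = 6 + -5 = 1) = -4 (attained at k = 0)
  C[1][2] = min over k of (A[1][0] + B[0][2] = -5 + 1 = -4, A[1][1] + B[1][2] = 10 + -1 = 9, A[1][2] + B[2][2] = 6 + 2 = 8) = -4 (attained at k = 0)
  C[2][0] = min over k of (A[2][0] + B[0][0] = 1 + -2 = -1, A[2][1] + B[1][0] = -4 + 10 = 6, A[2][2] + B[2][0] = 2 + -1 = 1) = -1 (attained at k = 0)
  C[2][1] = min over k of (A[2][0] + B[0][1] = 1 + 1 = 2, A[2][1] + B[1][1] = -4 + -4 = -8, A[2][2] + B[2][1] = 2 + -5 = -3) = -8 (attained at k = 1)
  C[2][2] = min over k of (A[2][0] + B[0][2] = 1 + 1 = 2, A[2][1] + B[1][2] = -4 + -1 = -5, A[2][2] + B[2][2] = 2 + 2 = 4) = -5 (attained at k = 1)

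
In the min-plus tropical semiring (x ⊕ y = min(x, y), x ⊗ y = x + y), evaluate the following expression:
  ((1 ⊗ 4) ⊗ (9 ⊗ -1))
((1 ⊗ 4) ⊗ (9 ⊗ -1)) = 13

Expand innermost to outermost. Recall ⊕ takes the minimum of its arguments and ⊗ takes their sum. Working out the expression ((1 ⊗ 4) ⊗ (9 ⊗ -1)) gives 13.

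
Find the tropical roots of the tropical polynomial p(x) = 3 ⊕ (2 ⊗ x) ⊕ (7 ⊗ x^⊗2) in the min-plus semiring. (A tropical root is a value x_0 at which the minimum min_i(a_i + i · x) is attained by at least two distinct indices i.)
Roots: {-5, 1}

Each tropical root is a break point of the lower envelope of the lines y = a_i + i · x (there are 3 lines, with slopes 0, 1, ..., 2). Only the lines that attain the minimum somewhere contribute to roots; other lines are dominated. Here the surviving (envelope) indices are i = 2, i = 1, i = 0.
Intersections between consecutive envelope lines give the roots: for adjacent envelope indices i < j the intersection is x = (a_i − a_j) / (j − i). Reading off the sorted break points: {-5, 1}.
Verification: at each break x_0, at least two indices attain the minimum of min_i(a_i + i · x_0).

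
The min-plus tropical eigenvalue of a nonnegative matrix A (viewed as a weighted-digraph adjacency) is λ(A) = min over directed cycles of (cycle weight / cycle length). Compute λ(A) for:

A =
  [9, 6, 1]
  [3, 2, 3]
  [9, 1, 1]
λ(A) = 1

Enumerate directed cycles and compute their means (weight / length). Sample:
  cycle 0 → 0: weight = 9, length = 1, mean = 9/1 ≈ 9.000
  cycle 1 → 1: weight = 2, length = 1, mean = 2/1 ≈ 2.000
  cycle 2 → 2: weight = 1, length = 1, mean = 1/1 ≈ 1.000
  cycle 0 → 1 → 0: weight = 9, length = 2, mean = 9/2 ≈ 4.500
  cycle 0 → 2 → 0: weight = 10, length = 2, mean = 10/2 ≈ 5.000
  cycle 1 → 0 → 1: weight = 9, length = 2, mean = 9/2 ≈ 4.500
Minimum mean = 1.000, attained e.g. along the cycle 2 → 2 with weight 1 and length 1. So λ(A) = 1/1 = 1.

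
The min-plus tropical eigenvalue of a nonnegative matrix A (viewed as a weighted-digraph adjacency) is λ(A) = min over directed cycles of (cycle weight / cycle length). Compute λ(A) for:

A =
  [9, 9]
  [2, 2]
λ(A) = 2

Enumerate directed cycles and compute their means (weight / length). Sample:
  cycle 0 → 0: weight = 9, length = 1, mean = 9/1 ≈ 9.000
  cycle 1 → 1: weight = 2, length = 1, mean = 2/1 ≈ 2.000
  cycle 0 → 1 → 0: weight = 11, length = 2, mean = 11/2 ≈ 5.500
  cycle 1 → 0 → 1: weight = 11, length = 2, mean = 11/2 ≈ 5.500
Minimum mean = 2.000, attained e.g. along the cycle 1 → 1 with weight 2 and length 1. So λ(A) = 2/1 = 2.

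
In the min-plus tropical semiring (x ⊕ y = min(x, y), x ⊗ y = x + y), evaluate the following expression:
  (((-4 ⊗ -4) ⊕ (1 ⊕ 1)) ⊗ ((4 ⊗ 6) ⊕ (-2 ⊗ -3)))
(((-4 ⊗ -4) ⊕ (1 ⊕ 1)) ⊗ ((4 ⊗ 6) ⊕ (-2 ⊗ -3))) = -13

Expand innermost to outermost. Recall ⊕ takes the minimum of its arguments and ⊗ takes their sum. Working out the expression (((-4 ⊗ -4) ⊕ (1 ⊕ 1)) ⊗ ((4 ⊗ 6) ⊕ (-2 ⊗ -3))) gives -13.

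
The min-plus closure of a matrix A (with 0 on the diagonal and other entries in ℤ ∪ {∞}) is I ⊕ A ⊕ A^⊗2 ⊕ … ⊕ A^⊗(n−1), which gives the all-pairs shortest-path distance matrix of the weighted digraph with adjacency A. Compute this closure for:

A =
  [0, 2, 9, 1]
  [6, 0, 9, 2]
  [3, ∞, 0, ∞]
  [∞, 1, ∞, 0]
Closure =
  [0, 2, 9, 1]
  [6, 0, 9, 2]
  [3, 5, 0, 4]
  [7, 1, 10, 0]

This is the Floyd-Warshall all-pairs shortest-path computation. For each intermediate vertex k = 0, 1, …, 3, update dist[i][j] ← min(dist[i][j], dist[i][k] + dist[k][j]). The final matrix gives, for each (i, j), the minimum total weight of any directed path from i to j (possibly empty when i = j).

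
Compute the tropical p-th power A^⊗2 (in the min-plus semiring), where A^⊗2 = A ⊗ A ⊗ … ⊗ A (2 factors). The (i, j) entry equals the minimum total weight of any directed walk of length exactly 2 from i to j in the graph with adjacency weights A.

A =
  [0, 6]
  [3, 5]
A^⊗2 =
  [0, 6]
  [3, 9]

Each entry (A^⊗2)_ij equals the minimum over all length-2 walks i = v_0 → v_1 → … → v_2 = j of Σ_t A[v_t][v_{t+1}]. For example, for (i, j) = (0, 1) we minimise over 2 possible intermediate vertex sequences; the minimum is 6, attained along the walk 0 → 0 → 1.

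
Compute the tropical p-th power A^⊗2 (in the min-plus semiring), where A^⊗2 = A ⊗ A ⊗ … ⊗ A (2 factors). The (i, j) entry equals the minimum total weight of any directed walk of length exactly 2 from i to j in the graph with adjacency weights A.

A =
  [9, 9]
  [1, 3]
A^⊗2 =
  [10, 12]
  [4, 6]

Each entry (A^⊗2)_ij equals the minimum over all length-2 walks i = v_0 → v_1 → … → v_2 = j of Σ_t A[v_t][v_{t+1}]. For example, for (i, j) = (0, 1) we minimise over 2 possible intermediate vertex sequences; the minimum is 12, attained along the walk 0 → 1 → 1.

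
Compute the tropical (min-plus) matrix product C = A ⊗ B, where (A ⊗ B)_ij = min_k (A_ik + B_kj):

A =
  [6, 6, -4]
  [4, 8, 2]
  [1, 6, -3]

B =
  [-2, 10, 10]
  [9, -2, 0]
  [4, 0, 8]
A ⊗ B =
  [0, -4, 4]
  [2, 2, 8]
  [-1, -3, 5]

Apply the min-plus product entry-by-entry:
  C[0][0] = min over k of (A[0][0] + B[0][0] = 6 + -2 = 4, A[0][1] + B[1][0] = 6 + 9 = 15, A[0][2] + B[2][0] = -4 + 4 = 0) = 0 (attained at k = 2)
  C[0][1] = min over k of (A[0][0] + B[0][1] = 6 + 10 = 16, A[0][1] + B[1][1] = 6 + -2 = 4, A[0][2] + B[2][1] = -4 + 0 = -4) = -4 (attained at k = 2)
  C[0][2] = min over k of (A[0][0] + B[0][2] = 6 + 10 = 16, A[0][1] + B[1][2] = 6 + 0 = 6, A[0][2] + B[2][2] = -4 + 8 = 4) = 4 (attained at k = 2)
  C[1][0] = min over k of (A[1][0] + B[0][0] = 4 + -2 = 2, A[1][1] + B[1][0] = 8 + 9 = 17, A[1][2] + B[2][0] = 2 + 4 = 6) = 2 (attained at k = 0)
  C[1][1] = min over k of (A[1][0] + B[0][1] = 4 + 10 = 14, A[1][1] + B[1][1] = 8 + -2 = 6, A[1][2] + B[2][1] = 2 + 0 = 2) = 2 (attained at k = 2)
  C[1][2] = min over k of (A[1][0] + B[0][2] = 4 + 10 = 14, A[1][1] + B[1][2] = 8 + 0 = 8, A[1][2] + B[2][2] = 2 + 8 = 10) = 8 (attained at k = 1)
  C[2][0] = min over k of (A[2][0] + B[0][0] = 1 + -2 = -1, A[2][1] + B[1][0] = 6 + 9 = 15, A[2][2] + B[2][0] = -3 + 4 = 1) = -1 (attained at k = 0)
  C[2][1] = min over k of (A[2][0] + B[0][1] = 1 + 10 = 11, A[2][1] + B[1][1] = 6 + -2 = 4, A[2][2] + B[2][1] = -3 + 0 = -3) = -3 (attained at k = 2)
  C[2][2] = min over k of (A[2][0] + B[0][2] = 1 + 10 = 11, A[2][1] + B[1][2] = 6 + 0 = 6, A[2][2] + B[2][2] = -3 + 8 = 5) = 5 (attained at k = 2)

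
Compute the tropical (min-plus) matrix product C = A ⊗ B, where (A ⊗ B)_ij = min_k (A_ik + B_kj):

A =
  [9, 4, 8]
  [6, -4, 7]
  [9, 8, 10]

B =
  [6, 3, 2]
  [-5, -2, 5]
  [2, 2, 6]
A ⊗ B =
  [-1, 2, 9]
  [-9, -6, 1]
  [3, 6, 11]

Apply the min-plus product entry-by-entry:
  C[0][0] = min over k of (A[0][0] + B[0][0] = 9 + 6 = 15, A[0][1] + B[1][0] = 4 + -5 = -1, A[0][2] + B[2][0] = 8 + 2 = 10) = -1 (attained at k = 1)
  C[0][1] = min over k of (A[0][0] + B[0][1] = 9 + 3 = 12, A[0][1] + B[1][1] = 4 + -2 = 2, A[0][2] + B[2][1] = 8 + 2 = 10) = 2 (attained at k = 1)
  C[0][2] = min over k of (A[0][0] + B[0][2] = 9 + 2 = 11, A[0][1] + B[1][2] = 4 + 5 = 9, A[0][2] + B[2][2] = 8 + 6 = 14) = 9 (attained at k = 1)
  C[1][0] = min over k of (A[1][0] + B[0][0] = 6 + 6 = 12, A[1][1] + B[1][0] = -4 + -5 = -9, A[1][2] + B[2][0] = 7 + 2 = 9) = -9 (attained at k = 1)
  C[1][1] = min over k of (A[1][0] + B[0][1] = 6 + 3 = 9, A[1][1] + B[1][1] = -4 + -2 = -6, A[1][2] + B[2][1] = 7 + 2 = 9) = -6 (attained at k = 1)
  C[1][2] = min over k of (A[1][0] + B[0][2] = 6 + 2 = 8, A[1][1] + B[1][2] = -4 + 5 = 1, A[1][2] + B[2][2] = 7 + 6 = 13) = 1 (attained at k = 1)
  C[2][0] = min over k of (A[2][0] + B[0][0] = 9 + 6 = 15, A[2][1] + B[1][0] = 8 + -5 = 3, A[2][2] + B[2][0] = 10 + 2 = 12) = 3 (attained at k = 1)
  C[2][1] = min over k of (A[2][0] + B[0][1] = 9 + 3 = 12, A[2][1] + B[1][1] = 8 + -2 = 6, A[2][2] + B[2][1] = 10 + 2 = 12) = 6 (attained at k = 1)
  C[2][2] = min over k of (A[2][0] + B[0][2] = 9 + 2 = 11, A[2][1] + B[1][2] = 8 + 5 = 13, A[2][2] + B[2][2] = 10 + 6 = 16) = 11 (attained at k = 0)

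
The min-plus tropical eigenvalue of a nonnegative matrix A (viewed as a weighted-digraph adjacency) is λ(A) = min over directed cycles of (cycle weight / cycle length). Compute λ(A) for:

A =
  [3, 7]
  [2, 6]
λ(A) = 3

Enumerate directed cycles and compute their means (weight / length). Sample:
  cycle 0 → 0: weight = 3, length = 1, mean = 3/1 ≈ 3.000
  cycle 1 → 1: weight = 6, length = 1, mean = 6/1 ≈ 6.000
  cycle 0 → 1 → 0: weight = 9, length = 2, mean = 9/2 ≈ 4.500
  cycle 1 → 0 → 1: weight = 9, length = 2, mean = 9/2 ≈ 4.500
Minimum mean = 3.000, attained e.g. along the cycle 0 → 0 with weight 3 and length 1. So λ(A) = 3/1 = 3.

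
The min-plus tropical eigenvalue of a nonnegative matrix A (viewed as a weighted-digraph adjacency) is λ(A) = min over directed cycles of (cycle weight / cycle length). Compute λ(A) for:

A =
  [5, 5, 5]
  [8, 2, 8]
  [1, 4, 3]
λ(A) = 2

Enumerate directed cycles and compute their means (weight / length). Sample:
  cycle 0 → 0: weight = 5, length = 1, mean = 5/1 ≈ 5.000
  cycle 1 → 1: weight = 2, length = 1, mean = 2/1 ≈ 2.000
  cycle 2 → 2: weight = 3, length = 1, mean = 3/1 ≈ 3.000
  cycle 0 → 1 → 0: weight = 13, length = 2, mean = 13/2 ≈ 6.500
  cycle 0 → 2 → 0: weight = 6, length = 2, mean = 6/2 ≈ 3.000
  cycle 1 → 0 → 1: weight = 13, length = 2, mean = 13/2 ≈ 6.500
Minimum mean = 2.000, attained e.g. along the cycle 1 → 1 with weight 2 and length 1. So λ(A) = 2/1 = 2.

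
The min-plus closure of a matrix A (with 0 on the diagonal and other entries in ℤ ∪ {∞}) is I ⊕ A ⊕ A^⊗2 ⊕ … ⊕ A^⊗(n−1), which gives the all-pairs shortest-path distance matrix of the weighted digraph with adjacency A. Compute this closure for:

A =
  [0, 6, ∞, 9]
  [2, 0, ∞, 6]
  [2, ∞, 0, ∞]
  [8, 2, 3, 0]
Closure =
  [0, 6, 12, 9]
  [2, 0, 9, 6]
  [2, 8, 0, 11]
  [4, 2, 3, 0]

This is the Floyd-Warshall all-pairs shortest-path computation. For each intermediate vertex k = 0, 1, …, 3, update dist[i][j] ← min(dist[i][j], dist[i][k] + dist[k][j]). The final matrix gives, for each (i, j), the minimum total weight of any directed path from i to j (possibly empty when i = j).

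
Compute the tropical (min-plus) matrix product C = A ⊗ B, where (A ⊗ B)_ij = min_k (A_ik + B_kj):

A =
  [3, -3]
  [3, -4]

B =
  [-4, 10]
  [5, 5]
A ⊗ B =
  [-1, 2]
  [-1, 1]

Apply the min-plus product entry-by-entry:
  C[0][0] = min over k of (A[0][0] + B[0][0] = 3 + -4 = -1, A[0][1] + B[1][0] = -3 + 5 = 2) = -1 (attained at k = 0)
  C[0][1] = min over k of (A[0][0] + B[0][1] = 3 + 10 = 13, A[0][1] + B[1][1] = -3 + 5 = 2) = 2 (attained at k = 1)
  C[1][0] = min over k of (A[1][0] + B[0][0] = 3 + -4 = -1, A[1][1] + B[1][0] = -4 + 5 = 1) = -1 (attained at k = 0)
  C[1][1] = min over k of (A[1][0] + B[0][1] = 3 + 10 = 13, A[1][1] + B[1][1] = -4 + 5 = 1) = 1 (attained at k = 1)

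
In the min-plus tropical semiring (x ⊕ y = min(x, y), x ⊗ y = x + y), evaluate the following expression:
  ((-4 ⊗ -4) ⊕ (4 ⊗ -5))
((-4 ⊗ -4) ⊕ (4 ⊗ -5)) = -8

Expand innermost to outermost. Recall ⊕ takes the minimum of its arguments and ⊗ takes their sum. Working out the expression ((-4 ⊗ -4) ⊕ (4 ⊗ -5)) gives -8.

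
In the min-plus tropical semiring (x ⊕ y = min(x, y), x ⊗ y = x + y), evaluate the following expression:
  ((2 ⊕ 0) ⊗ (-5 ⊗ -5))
((2 ⊕ 0) ⊗ (-5 ⊗ -5)) = -10

Expand innermost to outermost. Recall ⊕ takes the minimum of its arguments and ⊗ takes their sum. Working out the expression ((2 ⊕ 0) ⊗ (-5 ⊗ -5)) gives -10.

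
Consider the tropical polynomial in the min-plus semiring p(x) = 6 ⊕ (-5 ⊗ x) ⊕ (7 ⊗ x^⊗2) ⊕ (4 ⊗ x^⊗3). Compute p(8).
p(8) = 3

A tropical monomial a ⊗ x^⊗i evaluates to a + i · x. Evaluating each term at x = 8:
  Term 0 contributes 6 + 0 · 8 = 6
  Term 1 contributes -5 + 1 · 8 = 3
  Term 2 contributes 7 + 2 · 8 = 23
  Term 3 contributes 4 + 3 · 8 = 28
p(8) = ⊕ of these = min[6, 3, 23, 28] = 3.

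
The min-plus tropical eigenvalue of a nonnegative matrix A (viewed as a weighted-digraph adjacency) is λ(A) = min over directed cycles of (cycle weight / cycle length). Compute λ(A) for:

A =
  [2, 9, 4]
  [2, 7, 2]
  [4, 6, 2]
λ(A) = 2

Enumerate directed cycles and compute their means (weight / length). Sample:
  cycle 0 → 0: weight = 2, length = 1, mean = 2/1 ≈ 2.000
  cycle 1 → 1: weight = 7, length = 1, mean = 7/1 ≈ 7.000
  cycle 2 → 2: weight = 2, length = 1, mean = 2/1 ≈ 2.000
  cycle 0 → 1 → 0: weight = 11, length = 2, mean = 11/2 ≈ 5.500
  cycle 0 → 2 → 0: weight = 8, length = 2, mean = 8/2 ≈ 4.000
  cycle 1 → 0 → 1: weight = 11, length = 2, mean = 11/2 ≈ 5.500
Minimum mean = 2.000, attained e.g. along the cycle 0 → 0 with weight 2 and length 1. So λ(A) = 2/1 = 2.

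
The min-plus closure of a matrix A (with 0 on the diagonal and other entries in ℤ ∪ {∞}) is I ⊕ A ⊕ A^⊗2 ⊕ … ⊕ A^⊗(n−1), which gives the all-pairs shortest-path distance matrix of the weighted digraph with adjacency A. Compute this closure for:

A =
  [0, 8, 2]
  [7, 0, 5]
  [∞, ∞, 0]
Closure =
  [0, 8, 2]
  [7, 0, 5]
  [∞, ∞, 0]

This is the Floyd-Warshall all-pairs shortest-path computation. For each intermediate vertex k = 0, 1, …, 2, update dist[i][j] ← min(dist[i][j], dist[i][k] + dist[k][j]). The final matrix gives, for each (i, j), the minimum total weight of any directed path from i to j (possibly empty when i = j).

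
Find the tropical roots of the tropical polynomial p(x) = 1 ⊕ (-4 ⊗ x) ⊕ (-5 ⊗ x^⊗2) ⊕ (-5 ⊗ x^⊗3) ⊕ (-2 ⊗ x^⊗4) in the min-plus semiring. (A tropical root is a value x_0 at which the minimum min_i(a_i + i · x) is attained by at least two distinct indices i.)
Roots: {-3, 0, 1, 5}

Each tropical root is a break point of the lower envelope of the lines y = a_i + i · x (there are 5 lines, with slopes 0, 1, ..., 4). Only the lines that attain the minimum somewhere contribute to roots; other lines are dominated. Here the surviving (envelope) indices are i = 4, i = 3, i = 2, i = 1, i = 0.
Intersections between consecutive envelope lines give the roots: for adjacent envelope indices i < j the intersection is x = (a_i − a_j) / (j − i). Reading off the sorted break points: {-3, 0, 1, 5}.
Verification: at each break x_0, at least two indices attain the minimum of min_i(a_i + i · x_0).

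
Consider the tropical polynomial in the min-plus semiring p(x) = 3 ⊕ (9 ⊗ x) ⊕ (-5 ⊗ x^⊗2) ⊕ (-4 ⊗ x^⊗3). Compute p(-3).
p(-3) = -13

A tropical monomial a ⊗ x^⊗i evaluates to a + i · x. Evaluating each term at x = -3:
  Term 0 contributes 3 + 0 · -3 = 3
  Term 1 contributes 9 + 1 · -3 = 6
  Term 2 contributes -5 + 2 · -3 = -11
  Term 3 contributes -4 + 3 · -3 = -13
p(-3) = ⊕ of these = min[3, 6, -11, -13] = -13.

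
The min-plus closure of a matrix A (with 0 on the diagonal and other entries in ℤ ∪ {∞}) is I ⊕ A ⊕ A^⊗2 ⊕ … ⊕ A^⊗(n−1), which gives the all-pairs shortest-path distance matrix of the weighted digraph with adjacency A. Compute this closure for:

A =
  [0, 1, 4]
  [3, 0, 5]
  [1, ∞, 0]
Closure =
  [0, 1, 4]
  [3, 0, 5]
  [1, 2, 0]

This is the Floyd-Warshall all-pairs shortest-path computation. For each intermediate vertex k = 0, 1, …, 2, update dist[i][j] ← min(dist[i][j], dist[i][k] + dist[k][j]). The final matrix gives, for each (i, j), the minimum total weight of any directed path from i to j (possibly empty when i = j).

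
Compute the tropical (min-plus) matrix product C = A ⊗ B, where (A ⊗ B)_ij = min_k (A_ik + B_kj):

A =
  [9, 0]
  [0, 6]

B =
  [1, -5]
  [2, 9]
A ⊗ B =
  [2, 4]
  [1, -5]

Apply the min-plus product entry-by-entry:
  C[0][0] = min over k of (A[0][0] + B[0][0] = 9 + 1 = 10, A[0][1] + B[1][0] = 0 + 2 = 2) = 2 (attained at k = 1)
  C[0][1] = min over k of (A[0][0] + B[0][1] = 9 + -5 = 4, A[0][1] + B[1][1] = 0 + 9 = 9) = 4 (attained at k = 0)
  C[1][0] = min over k of (A[1][0] + B[0][0] = 0 + 1 = 1, A[1][1] + B[1][0] = 6 + 2 = 8) = 1 (attained at k = 0)
  C[1][1] = min over k of (A[1][0] + B[0][1] = 0 + -5 = -5, A[1][1] + B[1][1] = 6 + 9 = 15) = -5 (attained at k = 0)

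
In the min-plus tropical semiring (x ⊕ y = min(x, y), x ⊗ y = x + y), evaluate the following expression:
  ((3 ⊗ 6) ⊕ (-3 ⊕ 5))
((3 ⊗ 6) ⊕ (-3 ⊕ 5)) = -3

Expand innermost to outermost. Recall ⊕ takes the minimum of its arguments and ⊗ takes their sum. Working out the expression ((3 ⊗ 6) ⊕ (-3 ⊕ 5)) gives -3.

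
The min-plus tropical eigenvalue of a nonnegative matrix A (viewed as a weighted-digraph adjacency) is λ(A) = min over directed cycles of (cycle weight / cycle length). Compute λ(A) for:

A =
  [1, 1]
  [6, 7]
λ(A) = 1

Enumerate directed cycles and compute their means (weight / length). Sample:
  cycle 0 → 0: weight = 1, length = 1, mean = 1/1 ≈ 1.000
  cycle 1 → 1: weight = 7, length = 1, mean = 7/1 ≈ 7.000
  cycle 0 → 1 → 0: weight = 7, length = 2, mean = 7/2 ≈ 3.500
  cycle 1 → 0 → 1: weight = 7, length = 2, mean = 7/2 ≈ 3.500
Minimum mean = 1.000, attained e.g. along the cycle 0 → 0 with weight 1 and length 1. So λ(A) = 1/1 = 1.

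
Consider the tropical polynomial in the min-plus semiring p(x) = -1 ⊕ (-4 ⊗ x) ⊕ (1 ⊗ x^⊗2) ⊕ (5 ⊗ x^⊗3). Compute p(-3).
p(-3) = -7

A tropical monomial a ⊗ x^⊗i evaluates to a + i · x. Evaluating each term at x = -3:
  Term 0 contributes -1 + 0 · -3 = -1
  Term 1 contributes -4 + 1 · -3 = -7
  Term 2 contributes 1 + 2 · -3 = -5
  Term 3 contributes 5 + 3 · -3 = -4
p(-3) = ⊕ of these = min[-1, -7, -5, -4] = -7.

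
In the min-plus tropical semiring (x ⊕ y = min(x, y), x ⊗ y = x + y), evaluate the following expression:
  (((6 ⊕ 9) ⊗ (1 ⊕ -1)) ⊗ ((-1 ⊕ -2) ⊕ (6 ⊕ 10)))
(((6 ⊕ 9) ⊗ (1 ⊕ -1)) ⊗ ((-1 ⊕ -2) ⊕ (6 ⊕ 10))) = 3

Expand innermost to outermost. Recall ⊕ takes the minimum of its arguments and ⊗ takes their sum. Working out the expression (((6 ⊕ 9) ⊗ (1 ⊕ -1)) ⊗ ((-1 ⊕ -2) ⊕ (6 ⊕ 10))) gives 3.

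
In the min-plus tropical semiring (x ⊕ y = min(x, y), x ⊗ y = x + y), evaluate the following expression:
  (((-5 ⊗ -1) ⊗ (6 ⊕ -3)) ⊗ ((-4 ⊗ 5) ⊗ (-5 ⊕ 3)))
(((-5 ⊗ -1) ⊗ (6 ⊕ -3)) ⊗ ((-4 ⊗ 5) ⊗ (-5 ⊕ 3))) = -13

Expand innermost to outermost. Recall ⊕ takes the minimum of its arguments and ⊗ takes their sum. Working out the expression (((-5 ⊗ -1) ⊗ (6 ⊕ -3)) ⊗ ((-4 ⊗ 5) ⊗ (-5 ⊕ 3))) gives -13.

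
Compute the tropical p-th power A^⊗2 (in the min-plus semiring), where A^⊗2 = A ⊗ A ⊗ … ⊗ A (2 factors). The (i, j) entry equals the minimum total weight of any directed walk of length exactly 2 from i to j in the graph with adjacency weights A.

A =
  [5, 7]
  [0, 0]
A^⊗2 =
  [7, 7]
  [0, 0]

Each entry (A^⊗2)_ij equals the minimum over all length-2 walks i = v_0 → v_1 → … → v_2 = j of Σ_t A[v_t][v_{t+1}]. For example, for (i, j) = (0, 1) we minimise over 2 possible intermediate vertex sequences; the minimum is 7, attained along the walk 0 → 1 → 1.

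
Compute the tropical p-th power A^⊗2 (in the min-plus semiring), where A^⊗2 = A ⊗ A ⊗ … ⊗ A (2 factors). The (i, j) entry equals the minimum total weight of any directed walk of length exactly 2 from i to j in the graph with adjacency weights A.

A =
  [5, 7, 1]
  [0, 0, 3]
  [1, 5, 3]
A^⊗2 =
  [2, 6, 4]
  [0, 0, 1]
  [4, 5, 2]

Each entry (A^⊗2)_ij equals the minimum over all length-2 walks i = v_0 → v_1 → … → v_2 = j of Σ_t A[v_t][v_{t+1}]. For example, for (i, j) = (0, 2) we minimise over 3 possible intermediate vertex sequences; the minimum is 4, attained along the walk 0 → 2 → 2.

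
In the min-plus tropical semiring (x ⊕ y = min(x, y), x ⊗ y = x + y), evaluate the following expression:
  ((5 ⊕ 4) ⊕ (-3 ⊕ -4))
((5 ⊕ 4) ⊕ (-3 ⊕ -4)) = -4

Expand innermost to outermost. Recall ⊕ takes the minimum of its arguments and ⊗ takes their sum. Working out the expression ((5 ⊕ 4) ⊕ (-3 ⊕ -4)) gives -4.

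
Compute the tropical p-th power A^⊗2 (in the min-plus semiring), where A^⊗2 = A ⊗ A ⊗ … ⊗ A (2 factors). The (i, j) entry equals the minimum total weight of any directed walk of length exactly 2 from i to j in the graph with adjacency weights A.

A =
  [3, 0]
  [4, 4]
A^⊗2 =
  [4, 3]
  [7, 4]

Each entry (A^⊗2)_ij equals the minimum over all length-2 walks i = v_0 → v_1 → … → v_2 = j of Σ_t A[v_t][v_{t+1}]. For example, for (i, j) = (0, 1) we minimise over 2 possible intermediate vertex sequences; the minimum is 3, attained along the walk 0 → 0 → 1.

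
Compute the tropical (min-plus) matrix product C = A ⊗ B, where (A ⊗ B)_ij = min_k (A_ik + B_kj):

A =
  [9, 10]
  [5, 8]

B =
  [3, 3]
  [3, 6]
A ⊗ B =
  [12, 12]
  [8, 8]

Apply the min-plus product entry-by-entry:
  C[0][0] = min over k of (A[0][0] + B[0][0] = 9 + 3 = 12, A[0][1] + B[1][0] = 10 + 3 = 13) = 12 (attained at k = 0)
  C[0][1] = min over k of (A[0][0] + B[0][1] = 9 + 3 = 12, A[0][1] + B[1][1] = 10 + 6 = 16) = 12 (attained at k = 0)
  C[1][0] = min over k of (A[1][0] + B[0][0] = 5 + 3 = 8, A[1][1] + B[1][0] = 8 + 3 = 11) = 8 (attained at k = 0)
  C[1][1] = min over k of (A[1][0] + B[0][1] = 5 + 3 = 8, A[1][1] + B[1][1] = 8 + 6 = 14) = 8 (attained at k = 0)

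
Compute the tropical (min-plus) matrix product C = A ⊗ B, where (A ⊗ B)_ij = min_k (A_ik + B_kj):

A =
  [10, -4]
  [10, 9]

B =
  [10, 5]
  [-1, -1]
A ⊗ B =
  [-5, -5]
  [8, 8]

Apply the min-plus product entry-by-entry:
  C[0][0] = min over k of (A[0][0] + B[0][0] = 10 + 10 = 20, A[0][1] + B[1][0] = -4 + -1 = -5) = -5 (attained at k = 1)
  C[0][1] = min over k of (A[0][0] + B[0][1] = 10 + 5 = 15, A[0][1] + B[1][1] = -4 + -1 = -5) = -5 (attained at k = 1)
  C[1][0] = min over k of (A[1][0] + B[0][0] = 10 + 10 = 20, A[1][1] + B[1][0] = 9 + -1 = 8) = 8 (attained at k = 1)
  C[1][1] = min over k of (A[1][0] + B[0][1] = 10 + 5 = 15, A[1][1] + B[1][1] = 9 + -1 = 8) = 8 (attained at k = 1)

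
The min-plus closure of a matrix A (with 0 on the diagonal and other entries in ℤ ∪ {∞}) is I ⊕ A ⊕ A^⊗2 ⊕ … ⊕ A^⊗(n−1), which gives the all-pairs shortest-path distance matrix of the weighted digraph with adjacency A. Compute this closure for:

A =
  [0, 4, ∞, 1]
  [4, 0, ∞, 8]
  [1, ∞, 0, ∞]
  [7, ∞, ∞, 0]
Closure =
  [0, 4, ∞, 1]
  [4, 0, ∞, 5]
  [1, 5, 0, 2]
  [7, 11, ∞, 0]

This is the Floyd-Warshall all-pairs shortest-path computation. For each intermediate vertex k = 0, 1, …, 3, update dist[i][j] ← min(dist[i][j], dist[i][k] + dist[k][j]). The final matrix gives, for each (i, j), the minimum total weight of any directed path from i to j (possibly empty when i = j).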